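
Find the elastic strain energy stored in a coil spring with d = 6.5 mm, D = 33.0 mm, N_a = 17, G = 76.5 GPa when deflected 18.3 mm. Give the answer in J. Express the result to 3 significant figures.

k = Gd⁴/(8D³N_a) = (76.5×10³)(6.5⁴)/(8·33.0³·17) = 27.94 N/mm
U = ½kδ² = 0.5 × 27.94 × 18.3² = 4678.5 N·mm = 4.6785 J

4.68 J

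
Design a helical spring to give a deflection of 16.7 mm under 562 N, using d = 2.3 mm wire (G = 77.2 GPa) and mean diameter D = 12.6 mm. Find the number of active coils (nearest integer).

4

Required rate k = F/δ = 562/16.7 = 33.653 N/mm
N_a = Gd⁴/(8D³k) = (77.2×10³ × 2.3⁴)/(8 × 12.6³ × 33.653)
    = 2.16037e+06 / 538544 = 4.012 → 4 coils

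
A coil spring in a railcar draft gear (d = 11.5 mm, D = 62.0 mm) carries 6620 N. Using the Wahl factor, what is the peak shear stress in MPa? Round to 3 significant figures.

Spring index C = D/d = 62.0/11.5 = 5.3913
K_W = (4C−1)/(4C−4) + 0.615/C = 20.565/17.565 + 0.1141 = 1.2849
τ₀ = 8FD/(πd³) = 8·6620·62.0/(π·11.5³) = 3.28352e+06/4778 = 687.22 MPa
τ_max = K·τ₀ = 1.2849 × 687.22 = 882.99 MPa

883 MPa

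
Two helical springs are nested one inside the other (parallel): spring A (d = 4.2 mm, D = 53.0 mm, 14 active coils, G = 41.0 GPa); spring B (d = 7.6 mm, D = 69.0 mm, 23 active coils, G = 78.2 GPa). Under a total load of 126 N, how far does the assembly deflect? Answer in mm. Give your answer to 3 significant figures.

k_A = Gd⁴/(8D³N_a) = (41.0×10³)(4.2⁴)/(8·53.0³·14) = 0.76513 N/mm
k_B = Gd⁴/(8D³N_a) = (78.2×10³)(7.6⁴)/(8·69.0³·23) = 4.3161 N/mm
Parallel: k_eq = 0.76513 + 4.3161 = 5.0813 N/mm
δ = F/k_eq = 126/5.0813 = 24.797 mm

24.8 mm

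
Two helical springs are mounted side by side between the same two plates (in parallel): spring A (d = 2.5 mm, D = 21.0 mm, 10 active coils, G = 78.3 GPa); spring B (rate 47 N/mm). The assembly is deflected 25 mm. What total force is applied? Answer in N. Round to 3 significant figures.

1280 N

k_A = Gd⁴/(8D³N_a) = (78.3×10³)(2.5⁴)/(8·21.0³·10) = 4.1283 N/mm
Parallel: k_eq = 4.1283 + 47 = 51.128 N/mm
F = k_eq·δ = 51.128·25 = 1278.2 N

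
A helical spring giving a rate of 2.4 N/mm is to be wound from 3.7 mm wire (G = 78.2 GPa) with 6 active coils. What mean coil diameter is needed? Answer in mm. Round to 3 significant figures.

50.3 mm

D = (Gd⁴/(8N_a·k))^(1/3) = (78.2×10³·3.7⁴/(8·6·2.4))^(1/3)
  = (127222)^(1/3) = 50.2945 mm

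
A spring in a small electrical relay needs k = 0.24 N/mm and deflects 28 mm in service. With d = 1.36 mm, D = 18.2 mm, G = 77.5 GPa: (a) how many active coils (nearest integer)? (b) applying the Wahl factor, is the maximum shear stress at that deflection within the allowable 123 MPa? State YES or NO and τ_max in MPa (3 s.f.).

N_a = Gd⁴/(8D³k) = (77.5×10³)(1.36⁴)/(8·18.2³·0.24) = 22.91 → N_a = 23
Actual rate k = Gd⁴/(8D³·23) = 0.23902 N/mm
Working load F = kδ = 0.23902·28 = 6.6924 N
C = 18.2/1.36 = 13.3824; K_W = (4C−1)/(4C−4)+0.615/C = 1.1065
τ_max = K_W·8FD/(πd³) = 1.1065·123.3 = 136.44 MPa
τ_max > 123 MPa → exceeds allowable

(a) 23 coils; (b) NO, τ_max = 136 MPa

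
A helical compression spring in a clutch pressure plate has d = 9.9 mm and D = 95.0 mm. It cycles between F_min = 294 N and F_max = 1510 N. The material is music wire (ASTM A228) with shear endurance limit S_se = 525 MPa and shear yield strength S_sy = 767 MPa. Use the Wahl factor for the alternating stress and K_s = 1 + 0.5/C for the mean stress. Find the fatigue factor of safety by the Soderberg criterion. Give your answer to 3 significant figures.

C = D/d = 95.0/9.9 = 9.5960; K_W = (4C−1)/(4C−4)+0.615/C = 1.1513; K_s = 1+0.5/C = 1.0521
F_a = (F_max−F_min)/2 = 608 N; F_m = (F_max+F_min)/2 = 902 N
τ_a = K_W·8F_aD/(πd³) = 1.1513 × 151.59 = 174.53 MPa
τ_m = K_s·8F_mD/(πd³) = 1.0521 × 224.89 = 236.6 MPa
Soderberg: 1/n_f = τ_a/S_se + τ_m/S_sy = 174.53/525 + 236.6/767 = 0.33243 + 0.30848 = 0.64092
n_f = 1/0.64092 = 1.56

1.56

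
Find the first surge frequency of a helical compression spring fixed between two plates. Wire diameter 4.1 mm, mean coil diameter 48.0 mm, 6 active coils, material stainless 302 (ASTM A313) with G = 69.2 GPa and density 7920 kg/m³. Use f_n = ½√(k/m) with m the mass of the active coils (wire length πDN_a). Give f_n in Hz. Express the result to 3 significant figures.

k = Gd⁴/(8D³N_a) = (69.2×10³)(4.1⁴)/(8·48.0³·6) = 3.6836 N/mm = 3683.6 N/m
Wire length L = πDN_a = π·48.0·6 = 904.78 mm
m = ρ·(πd²/4)·L = 7920 × 13.203×10⁻⁶ m² × 0.90478 m = 0.094607 kg
f_n = ½√(k/m) = 0.5·√(3683.6/0.094607) = 0.5·√(38936) = 98.661 Hz

98.7 Hz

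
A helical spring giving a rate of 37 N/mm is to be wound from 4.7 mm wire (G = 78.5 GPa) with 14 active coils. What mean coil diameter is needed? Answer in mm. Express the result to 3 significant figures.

21.0 mm

D = (Gd⁴/(8N_a·k))^(1/3) = (78.5×10³·4.7⁴/(8·14·37))^(1/3)
  = (9243.6)^(1/3) = 20.9868 mm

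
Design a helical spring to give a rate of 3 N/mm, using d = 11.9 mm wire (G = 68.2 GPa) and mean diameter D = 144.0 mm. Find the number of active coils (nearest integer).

N_a = Gd⁴/(8D³k) = (68.2×10³ × 11.9⁴)/(8 × 144.0³ × 3)
    = 1.36764e+09 / 7.16636e+07 = 19.08 → 19 coils

19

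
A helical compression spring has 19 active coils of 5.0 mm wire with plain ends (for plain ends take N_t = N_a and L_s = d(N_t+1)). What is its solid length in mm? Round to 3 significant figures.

plain ends: N_t = N_a = 19
L_s = d·(N_t+1) = 5.0 × 20 = 100 mm

100 mm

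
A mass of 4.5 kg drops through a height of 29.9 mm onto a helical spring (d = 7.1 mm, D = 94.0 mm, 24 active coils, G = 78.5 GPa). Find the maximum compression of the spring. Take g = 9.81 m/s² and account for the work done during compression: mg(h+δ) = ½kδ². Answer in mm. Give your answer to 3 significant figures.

k = Gd⁴/(8D³N_a) = (78.5×10³)(7.1⁴)/(8·94.0³·24) = 1.2509 N/mm
W = mg = 4.5 × 9.81 = 44.145 N
½kδ² − Wδ − Wh = 0 → δ = (W + √(W² + 2kWh))/k
δ = (44.145 + √(1948.8 + 3302.18))/1.2509 = (44.145 + 72.464)/1.2509 = 93.221 mm

93.2 mm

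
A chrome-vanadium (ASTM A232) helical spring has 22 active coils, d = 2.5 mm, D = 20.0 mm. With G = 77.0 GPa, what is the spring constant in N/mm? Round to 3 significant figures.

2.14 N/mm

k = Gd⁴/(8D³N_a) = (77.0×10³ × 2.5⁴) / (8 × 20.0³ × 22)
  = 3.00781e+06 / 1.408e+06 = 2.1362 N/mm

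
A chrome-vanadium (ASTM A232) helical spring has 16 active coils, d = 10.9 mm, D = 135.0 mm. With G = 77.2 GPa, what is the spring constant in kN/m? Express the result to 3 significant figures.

3.46 kN/m

k = Gd⁴/(8D³N_a) = (77.2×10³ × 10.9⁴) / (8 × 135.0³ × 16)
  = 1.08974e+09 / 3.14928e+08 = 3.4603 N/mm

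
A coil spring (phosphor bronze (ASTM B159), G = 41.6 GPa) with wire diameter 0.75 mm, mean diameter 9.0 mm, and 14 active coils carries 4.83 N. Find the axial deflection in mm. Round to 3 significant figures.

30.0 mm

k = Gd⁴/(8D³N_a) = (41.6×10³)(0.75⁴)/(8·9.0³·14) = 0.16121 N/mm
δ = F/k = 4.83 / 0.16121 = 29.961 mm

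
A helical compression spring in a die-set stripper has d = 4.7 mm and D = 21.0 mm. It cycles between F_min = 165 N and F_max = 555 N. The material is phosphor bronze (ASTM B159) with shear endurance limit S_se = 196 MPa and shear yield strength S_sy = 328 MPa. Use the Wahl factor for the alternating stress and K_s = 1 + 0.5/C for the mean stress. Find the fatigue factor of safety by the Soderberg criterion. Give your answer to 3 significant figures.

C = D/d = 21.0/4.7 = 4.4681; K_W = (4C−1)/(4C−4)+0.615/C = 1.3539; K_s = 1+0.5/C = 1.1119
F_a = (F_max−F_min)/2 = 195 N; F_m = (F_max+F_min)/2 = 360 N
τ_a = K_W·8F_aD/(πd³) = 1.3539 × 100.44 = 135.98 MPa
τ_m = K_s·8F_mD/(πd³) = 1.1119 × 185.43 = 206.17 MPa
Soderberg: 1/n_f = τ_a/S_se + τ_m/S_sy = 135.98/196 + 206.17/328 = 0.69379 + 0.62858 = 1.3224
n_f = 1/1.3224 = 0.7562

0.756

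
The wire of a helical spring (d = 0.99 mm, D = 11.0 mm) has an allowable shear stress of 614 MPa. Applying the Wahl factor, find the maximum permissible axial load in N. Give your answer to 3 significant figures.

C = D/d = 11.0/0.99 = 11.1111
K_W = (4C−1)/(4C−4) + 0.615/C = 43.444/40.444 + 0.0554 = 1.1295
τ_max = K·8FD/(πd³) → F_max = τ_allow·πd³/(8DK)
F_max = 614·π·0.99³/(8·11.0·1.1295) = 1871.6/99.398 = 18.83 N

18.8 N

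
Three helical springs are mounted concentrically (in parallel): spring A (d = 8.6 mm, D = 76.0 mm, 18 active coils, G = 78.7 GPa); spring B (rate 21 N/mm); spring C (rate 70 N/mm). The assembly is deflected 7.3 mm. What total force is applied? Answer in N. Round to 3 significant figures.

k_A = Gd⁴/(8D³N_a) = (78.7×10³)(8.6⁴)/(8·76.0³·18) = 6.8103 N/mm
Parallel: k_eq = 6.8103 + 21 + 70 = 97.81 N/mm
F = k_eq·δ = 97.81·7.3 = 714.02 N

714 N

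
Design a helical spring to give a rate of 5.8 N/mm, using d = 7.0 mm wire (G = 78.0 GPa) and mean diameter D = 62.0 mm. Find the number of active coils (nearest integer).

N_a = Gd⁴/(8D³k) = (78.0×10³ × 7.0⁴)/(8 × 62.0³ × 5.8)
    = 1.87278e+08 / 1.10584e+07 = 16.94 → 17 coils

17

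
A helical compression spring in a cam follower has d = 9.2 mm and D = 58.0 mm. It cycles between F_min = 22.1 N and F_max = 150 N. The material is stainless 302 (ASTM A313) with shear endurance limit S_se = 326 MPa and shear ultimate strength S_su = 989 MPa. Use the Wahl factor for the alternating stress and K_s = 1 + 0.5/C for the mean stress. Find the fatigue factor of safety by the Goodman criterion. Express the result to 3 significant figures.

15.6

C = D/d = 58.0/9.2 = 6.3043; K_W = (4C−1)/(4C−4)+0.615/C = 1.2389; K_s = 1+0.5/C = 1.0793
F_a = (F_max−F_min)/2 = 63.95 N; F_m = (F_max+F_min)/2 = 86.05 N
τ_a = K_W·8F_aD/(πd³) = 1.2389 × 12.13 = 15.028 MPa
τ_m = K_s·8F_mD/(πd³) = 1.0793 × 16.321 = 17.616 MPa
Goodman: 1/n_f = τ_a/S_se + τ_m/S_su = 15.028/326 + 17.616/989 = 0.04610 + 0.01781 = 0.063909
n_f = 1/0.063909 = 15.65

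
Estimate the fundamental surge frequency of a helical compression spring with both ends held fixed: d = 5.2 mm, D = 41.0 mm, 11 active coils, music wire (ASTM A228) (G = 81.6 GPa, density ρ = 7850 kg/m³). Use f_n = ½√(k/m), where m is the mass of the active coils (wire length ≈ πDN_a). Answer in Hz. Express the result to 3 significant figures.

k = Gd⁴/(8D³N_a) = (81.6×10³)(5.2⁴)/(8·41.0³·11) = 9.8371 N/mm = 9837.1 N/m
Wire length L = πDN_a = π·41.0·11 = 1416.9 mm
m = ρ·(πd²/4)·L = 7850 × 21.237×10⁻⁶ m² × 1.4169 m = 0.23621 kg
f_n = ½√(k/m) = 0.5·√(9837.1/0.23621) = 0.5·√(41646) = 102.04 Hz

102 Hz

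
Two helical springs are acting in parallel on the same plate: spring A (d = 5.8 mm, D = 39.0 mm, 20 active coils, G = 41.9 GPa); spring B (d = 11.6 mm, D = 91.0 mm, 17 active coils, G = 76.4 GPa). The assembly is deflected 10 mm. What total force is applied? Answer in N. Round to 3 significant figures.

k_A = Gd⁴/(8D³N_a) = (41.9×10³)(5.8⁴)/(8·39.0³·20) = 4.9959 N/mm
k_B = Gd⁴/(8D³N_a) = (76.4×10³)(11.6⁴)/(8·91.0³·17) = 13.498 N/mm
Parallel: k_eq = 4.9959 + 13.498 = 18.494 N/mm
F = k_eq·δ = 18.494·10 = 184.94 N

185 N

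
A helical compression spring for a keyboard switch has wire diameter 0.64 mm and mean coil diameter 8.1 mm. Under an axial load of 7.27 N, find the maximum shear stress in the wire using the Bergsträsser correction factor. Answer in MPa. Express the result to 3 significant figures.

632 MPa

Spring index C = D/d = 8.1/0.64 = 12.6562
K_B = (4C+2)/(4C−3) = 52.625/47.625 = 1.1050
τ₀ = 8FD/(πd³) = 8·7.27·8.1/(π·0.64³) = 471.096/0.82355 = 572.03 MPa
τ_max = K·τ₀ = 1.1050 × 572.03 = 632.09 MPa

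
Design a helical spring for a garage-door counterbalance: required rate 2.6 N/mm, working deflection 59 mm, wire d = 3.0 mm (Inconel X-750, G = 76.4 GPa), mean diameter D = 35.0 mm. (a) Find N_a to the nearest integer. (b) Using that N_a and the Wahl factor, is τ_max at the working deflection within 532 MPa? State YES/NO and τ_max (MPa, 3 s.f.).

(a) 7 coils; (b) NO, τ_max = 564 MPa

N_a = Gd⁴/(8D³k) = (76.4×10³)(3.0⁴)/(8·35.0³·2.6) = 6.939 → N_a = 7
Actual rate k = Gd⁴/(8D³·7) = 2.5774 N/mm
Working load F = kδ = 2.5774·59 = 152.07 N
C = 35.0/3.0 = 11.6667; K_W = (4C−1)/(4C−4)+0.615/C = 1.1230
τ_max = K_W·8FD/(πd³) = 1.1230·501.98 = 563.73 MPa
τ_max > 532 MPa → exceeds allowable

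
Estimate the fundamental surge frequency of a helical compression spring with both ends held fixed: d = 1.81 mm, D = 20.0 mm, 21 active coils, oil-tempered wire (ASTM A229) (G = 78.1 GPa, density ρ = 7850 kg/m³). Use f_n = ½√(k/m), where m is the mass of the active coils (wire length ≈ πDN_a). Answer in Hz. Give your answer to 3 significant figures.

76.5 Hz

k = Gd⁴/(8D³N_a) = (78.1×10³)(1.81⁴)/(8·20.0³·21) = 0.62369 N/mm = 623.69 N/m
Wire length L = πDN_a = π·20.0·21 = 1319.5 mm
m = ρ·(πd²/4)·L = 7850 × 2.573×10⁻⁶ m² × 1.3195 m = 0.026651 kg
f_n = ½√(k/m) = 0.5·√(623.69/0.026651) = 0.5·√(23402) = 76.488 Hz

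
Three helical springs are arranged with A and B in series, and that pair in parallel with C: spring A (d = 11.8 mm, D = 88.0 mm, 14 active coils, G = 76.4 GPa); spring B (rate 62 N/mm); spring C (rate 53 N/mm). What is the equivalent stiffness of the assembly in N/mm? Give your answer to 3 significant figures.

k_A = Gd⁴/(8D³N_a) = (76.4×10³)(11.8⁴)/(8·88.0³·14) = 19.407 N/mm
Springs A,B series: k_AB = 1/(1/19.407+1/62) = 14.78 N/mm; parallel with C: k_eq = 14.78+53 = 67.78 N/mm

67.8 N/mm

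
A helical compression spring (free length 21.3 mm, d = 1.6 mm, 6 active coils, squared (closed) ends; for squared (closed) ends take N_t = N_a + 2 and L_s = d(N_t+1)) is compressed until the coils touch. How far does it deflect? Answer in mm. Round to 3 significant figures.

N_t = 8; L_s = 1.6·9 = 14.4 mm
δ_solid = L₀ − L_s = 21.3 − 14.4 = 6.9 mm

6.90 mm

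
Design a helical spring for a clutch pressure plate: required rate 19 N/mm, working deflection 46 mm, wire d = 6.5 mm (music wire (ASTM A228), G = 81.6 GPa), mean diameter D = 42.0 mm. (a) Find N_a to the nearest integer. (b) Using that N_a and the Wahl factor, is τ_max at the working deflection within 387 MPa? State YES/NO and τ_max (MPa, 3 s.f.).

(a) 13 coils; (b) NO, τ_max = 417 MPa

N_a = Gd⁴/(8D³k) = (81.6×10³)(6.5⁴)/(8·42.0³·19) = 12.93 → N_a = 13
Actual rate k = Gd⁴/(8D³·13) = 18.904 N/mm
Working load F = kδ = 18.904·46 = 869.6 N
C = 42.0/6.5 = 6.4615; K_W = (4C−1)/(4C−4)+0.615/C = 1.2325
τ_max = K_W·8FD/(πd³) = 1.2325·338.66 = 417.4 MPa
τ_max > 387 MPa → exceeds allowable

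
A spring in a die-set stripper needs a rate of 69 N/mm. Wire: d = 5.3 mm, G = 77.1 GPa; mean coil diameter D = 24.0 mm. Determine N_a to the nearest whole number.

N_a = Gd⁴/(8D³k) = (77.1×10³ × 5.3⁴)/(8 × 24.0³ × 69)
    = 6.08356e+07 / 7.63085e+06 = 7.972 → 8 coils

8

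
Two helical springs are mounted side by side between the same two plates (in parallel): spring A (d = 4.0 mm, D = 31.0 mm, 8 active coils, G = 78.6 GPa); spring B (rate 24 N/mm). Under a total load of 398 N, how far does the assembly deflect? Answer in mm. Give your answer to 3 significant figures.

k_A = Gd⁴/(8D³N_a) = (78.6×10³)(4.0⁴)/(8·31.0³·8) = 10.554 N/mm
Parallel: k_eq = 10.554 + 24 = 34.554 N/mm
δ = F/k_eq = 398/34.554 = 11.518 mm

11.5 mm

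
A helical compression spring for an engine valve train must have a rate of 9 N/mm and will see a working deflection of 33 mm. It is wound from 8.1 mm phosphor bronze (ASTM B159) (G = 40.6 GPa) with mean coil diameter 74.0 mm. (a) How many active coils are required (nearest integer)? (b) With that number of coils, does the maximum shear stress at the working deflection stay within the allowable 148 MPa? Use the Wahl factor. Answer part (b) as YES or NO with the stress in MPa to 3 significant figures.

N_a = Gd⁴/(8D³k) = (40.6×10³)(8.1⁴)/(8·74.0³·9) = 5.99 → N_a = 6
Actual rate k = Gd⁴/(8D³·6) = 8.9852 N/mm
Working load F = kδ = 8.9852·33 = 296.51 N
C = 74.0/8.1 = 9.1358; K_W = (4C−1)/(4C−4)+0.615/C = 1.1595
τ_max = K_W·8FD/(πd³) = 1.1595·105.14 = 121.91 MPa
τ_max ≤ 148 MPa → acceptable

(a) 6 coils; (b) YES, τ_max = 122 MPa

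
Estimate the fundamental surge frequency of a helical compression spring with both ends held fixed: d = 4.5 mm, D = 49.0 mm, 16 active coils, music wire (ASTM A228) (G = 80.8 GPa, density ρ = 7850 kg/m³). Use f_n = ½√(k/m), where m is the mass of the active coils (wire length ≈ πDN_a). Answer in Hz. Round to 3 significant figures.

k = Gd⁴/(8D³N_a) = (80.8×10³)(4.5⁴)/(8·49.0³·16) = 2.2002 N/mm = 2200.2 N/m
Wire length L = πDN_a = π·49.0·16 = 2463 mm
m = ρ·(πd²/4)·L = 7850 × 15.904×10⁻⁶ m² × 2.463 m = 0.3075 kg
f_n = ½√(k/m) = 0.5·√(2200.2/0.3075) = 0.5·√(7155.1) = 42.294 Hz

42.3 Hz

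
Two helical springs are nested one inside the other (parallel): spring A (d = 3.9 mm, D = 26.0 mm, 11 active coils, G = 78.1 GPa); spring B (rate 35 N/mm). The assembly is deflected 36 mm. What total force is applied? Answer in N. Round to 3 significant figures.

1680 N

k_A = Gd⁴/(8D³N_a) = (78.1×10³)(3.9⁴)/(8·26.0³·11) = 11.682 N/mm
Parallel: k_eq = 11.682 + 35 = 46.682 N/mm
F = k_eq·δ = 46.682·36 = 1680.5 N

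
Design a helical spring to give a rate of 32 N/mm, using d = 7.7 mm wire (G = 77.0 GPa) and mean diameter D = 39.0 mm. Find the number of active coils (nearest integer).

18

N_a = Gd⁴/(8D³k) = (77.0×10³ × 7.7⁴)/(8 × 39.0³ × 32)
    = 2.70678e+08 / 1.51857e+07 = 17.82 → 18 coils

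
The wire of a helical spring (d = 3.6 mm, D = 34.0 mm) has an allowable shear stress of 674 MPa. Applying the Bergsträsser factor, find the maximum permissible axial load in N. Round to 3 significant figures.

318 N

C = D/d = 34.0/3.6 = 9.4444
K_B = (4C+2)/(4C−3) = 39.778/34.778 = 1.1438
τ_max = K·8FD/(πd³) → F_max = τ_allow·πd³/(8DK)
F_max = 674·π·3.6³/(8·34.0·1.1438) = 98791/311.11 = 317.55 N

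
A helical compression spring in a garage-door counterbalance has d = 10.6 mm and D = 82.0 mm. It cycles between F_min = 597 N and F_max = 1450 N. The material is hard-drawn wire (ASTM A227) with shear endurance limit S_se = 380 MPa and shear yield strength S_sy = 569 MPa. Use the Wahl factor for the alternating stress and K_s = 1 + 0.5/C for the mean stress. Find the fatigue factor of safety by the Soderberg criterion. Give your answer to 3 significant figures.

1.75

C = D/d = 82.0/10.6 = 7.7358; K_W = (4C−1)/(4C−4)+0.615/C = 1.1908; K_s = 1+0.5/C = 1.0646
F_a = (F_max−F_min)/2 = 426.5 N; F_m = (F_max+F_min)/2 = 1023.5 N
τ_a = K_W·8F_aD/(πd³) = 1.1908 × 74.775 = 89.045 MPa
τ_m = K_s·8F_mD/(πd³) = 1.0646 × 179.44 = 191.04 MPa
Soderberg: 1/n_f = τ_a/S_se + τ_m/S_sy = 89.045/380 + 191.04/569 = 0.23433 + 0.33575 = 0.57008
n_f = 1/0.57008 = 1.754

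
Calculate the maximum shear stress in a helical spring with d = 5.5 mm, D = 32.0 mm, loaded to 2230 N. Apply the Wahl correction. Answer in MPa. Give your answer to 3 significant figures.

1380 MPa

Spring index C = D/d = 32.0/5.5 = 5.8182
K_W = (4C−1)/(4C−4) + 0.615/C = 22.273/19.273 + 0.1057 = 1.2614
τ₀ = 8FD/(πd³) = 8·2230·32.0/(π·5.5³) = 570880/522.68 = 1092.2 MPa
τ_max = K·τ₀ = 1.2614 × 1092.2 = 1377.7 MPa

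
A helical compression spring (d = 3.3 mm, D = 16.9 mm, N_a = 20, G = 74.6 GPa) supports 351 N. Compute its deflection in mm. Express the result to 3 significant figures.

30.6 mm

k = Gd⁴/(8D³N_a) = (74.6×10³)(3.3⁴)/(8·16.9³·20) = 11.456 N/mm
δ = F/k = 351 / 11.456 = 30.64 mm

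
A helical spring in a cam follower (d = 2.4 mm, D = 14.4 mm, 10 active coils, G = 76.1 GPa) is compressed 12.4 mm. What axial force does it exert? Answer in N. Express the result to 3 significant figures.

k = Gd⁴/(8D³N_a) = (76.1×10³)(2.4⁴)/(8·14.4³·10) = 10.569 N/mm
F = k·δ = 10.569 × 12.4 = 131.06 N

131 N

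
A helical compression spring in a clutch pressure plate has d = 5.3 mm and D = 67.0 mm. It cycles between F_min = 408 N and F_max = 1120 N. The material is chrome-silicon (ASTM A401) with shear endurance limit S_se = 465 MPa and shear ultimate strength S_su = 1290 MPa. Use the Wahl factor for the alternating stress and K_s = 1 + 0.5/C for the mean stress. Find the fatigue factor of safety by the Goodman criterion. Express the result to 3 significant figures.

C = D/d = 67.0/5.3 = 12.6415; K_W = (4C−1)/(4C−4)+0.615/C = 1.1131; K_s = 1+0.5/C = 1.0396
F_a = (F_max−F_min)/2 = 356 N; F_m = (F_max+F_min)/2 = 764 N
τ_a = K_W·8F_aD/(πd³) = 1.1131 × 407.98 = 454.11 MPa
τ_m = K_s·8F_mD/(πd³) = 1.0396 × 875.55 = 910.18 MPa
Goodman: 1/n_f = τ_a/S_se + τ_m/S_su = 454.11/465 + 910.18/1290 = 0.97658 + 0.70557 = 1.6821
n_f = 1/1.6821 = 0.5945

0.594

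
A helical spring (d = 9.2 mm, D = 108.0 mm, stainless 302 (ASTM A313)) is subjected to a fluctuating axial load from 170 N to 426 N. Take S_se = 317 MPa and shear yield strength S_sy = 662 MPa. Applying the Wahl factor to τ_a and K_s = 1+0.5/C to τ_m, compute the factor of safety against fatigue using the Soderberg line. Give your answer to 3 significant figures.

3.07

C = D/d = 108.0/9.2 = 11.7391; K_W = (4C−1)/(4C−4)+0.615/C = 1.1222; K_s = 1+0.5/C = 1.0426
F_a = (F_max−F_min)/2 = 128 N; F_m = (F_max+F_min)/2 = 298 N
τ_a = K_W·8F_aD/(πd³) = 1.1222 × 45.207 = 50.733 MPa
τ_m = K_s·8F_mD/(πd³) = 1.0426 × 105.25 = 109.73 MPa
Soderberg: 1/n_f = τ_a/S_se + τ_m/S_sy = 50.733/317 + 109.73/662 = 0.16004 + 0.16576 = 0.3258
n_f = 1/0.3258 = 3.069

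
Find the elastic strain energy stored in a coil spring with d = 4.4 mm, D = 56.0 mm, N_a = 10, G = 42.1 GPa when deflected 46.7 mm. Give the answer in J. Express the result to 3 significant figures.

k = Gd⁴/(8D³N_a) = (42.1×10³)(4.4⁴)/(8·56.0³·10) = 1.1232 N/mm
U = ½kδ² = 0.5 × 1.1232 × 46.7² = 1224.7 N·mm = 1.2247 J

1.22 J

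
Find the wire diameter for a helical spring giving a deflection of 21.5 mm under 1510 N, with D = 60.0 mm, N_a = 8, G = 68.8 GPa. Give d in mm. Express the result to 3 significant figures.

Required rate k = F/δ = 1510/21.5 = 70.233 N/mm
d = (8D³N_a·k / G)^(1/4) = (8·60.0³·8·70.233 / (68.8×10³))^0.25
  = (14112)^0.25 = 10.8992 mm

10.9 mm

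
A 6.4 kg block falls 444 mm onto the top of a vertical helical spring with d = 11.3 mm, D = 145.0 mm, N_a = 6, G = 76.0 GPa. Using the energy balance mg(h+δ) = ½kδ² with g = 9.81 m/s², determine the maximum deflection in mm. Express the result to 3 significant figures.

88.9 mm

k = Gd⁴/(8D³N_a) = (76.0×10³)(11.3⁴)/(8·145.0³·6) = 8.468 N/mm
W = mg = 6.4 × 9.81 = 62.784 N
½kδ² − Wδ − Wh = 0 → δ = (W + √(W² + 2kWh))/k
δ = (62.784 + √(3941.8 + 472111))/8.468 = (62.784 + 689.97)/8.468 = 88.893 mm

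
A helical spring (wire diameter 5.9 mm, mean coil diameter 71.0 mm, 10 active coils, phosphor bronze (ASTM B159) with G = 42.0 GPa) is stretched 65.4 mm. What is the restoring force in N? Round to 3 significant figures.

k = Gd⁴/(8D³N_a) = (42.0×10³)(5.9⁴)/(8·71.0³·10) = 1.7774 N/mm
F = k·δ = 1.7774 × 65.4 = 116.24 N

116 N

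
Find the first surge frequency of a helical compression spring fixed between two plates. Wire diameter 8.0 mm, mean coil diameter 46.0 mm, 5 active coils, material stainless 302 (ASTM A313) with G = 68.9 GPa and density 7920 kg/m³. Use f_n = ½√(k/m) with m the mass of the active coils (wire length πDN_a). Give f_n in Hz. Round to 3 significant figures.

k = Gd⁴/(8D³N_a) = (68.9×10³)(8.0⁴)/(8·46.0³·5) = 72.485 N/mm = 72485 N/m
Wire length L = πDN_a = π·46.0·5 = 722.57 mm
m = ρ·(πd²/4)·L = 7920 × 50.265×10⁻⁶ m² × 0.72257 m = 0.28766 kg
f_n = ½√(k/m) = 0.5·√(72485/0.28766) = 0.5·√(2.5198e+05) = 250.99 Hz

251 Hz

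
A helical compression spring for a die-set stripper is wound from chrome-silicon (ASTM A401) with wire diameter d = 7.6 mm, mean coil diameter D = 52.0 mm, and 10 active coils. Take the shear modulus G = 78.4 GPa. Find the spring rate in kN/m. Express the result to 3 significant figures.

k = Gd⁴/(8D³N_a) = (78.4×10³ × 7.6⁴) / (8 × 52.0³ × 10)
  = 2.61559e+08 / 1.12486e+07 = 23.253 N/mm

23.3 kN/m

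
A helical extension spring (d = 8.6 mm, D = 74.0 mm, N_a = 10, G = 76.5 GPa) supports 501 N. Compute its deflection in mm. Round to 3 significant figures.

38.8 mm

k = Gd⁴/(8D³N_a) = (76.5×10³)(8.6⁴)/(8·74.0³·10) = 12.908 N/mm
δ = F/k = 501 / 12.908 = 38.812 mm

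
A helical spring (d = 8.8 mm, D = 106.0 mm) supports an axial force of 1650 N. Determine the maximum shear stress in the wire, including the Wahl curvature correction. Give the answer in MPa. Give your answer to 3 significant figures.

Spring index C = D/d = 106.0/8.8 = 12.0455
K_W = (4C−1)/(4C−4) + 0.615/C = 47.182/44.182 + 0.0511 = 1.1190
τ₀ = 8FD/(πd³) = 8·1650·106.0/(π·8.8³) = 1.3992e+06/2140.9 = 653.55 MPa
τ_max = K·τ₀ = 1.1190 × 653.55 = 731.3 MPa

731 MPa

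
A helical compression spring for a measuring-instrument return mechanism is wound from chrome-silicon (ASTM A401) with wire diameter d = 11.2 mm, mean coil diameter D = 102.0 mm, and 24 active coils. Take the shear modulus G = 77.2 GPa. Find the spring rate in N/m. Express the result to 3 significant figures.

5960 N/m

k = Gd⁴/(8D³N_a) = (77.2×10³ × 11.2⁴) / (8 × 102.0³ × 24)
  = 1.21476e+09 / 2.03752e+08 = 5.9619 N/mm = 5961.9 N/m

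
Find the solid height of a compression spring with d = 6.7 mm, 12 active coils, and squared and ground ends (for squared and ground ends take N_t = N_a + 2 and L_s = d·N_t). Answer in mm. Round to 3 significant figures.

squared and ground ends: N_t = N_a + 2 = 12 + 2 = 14
L_s = d·N_t = 6.7 × 14 = 93.8 mm

93.8 mm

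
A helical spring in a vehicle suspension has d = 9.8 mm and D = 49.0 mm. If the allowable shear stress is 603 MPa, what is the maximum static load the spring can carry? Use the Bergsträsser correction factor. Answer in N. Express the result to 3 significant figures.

3510 N

C = D/d = 49.0/9.8 = 5.0000
K_B = (4C+2)/(4C−3) = 22.000/17.000 = 1.2941
τ_max = K·8FD/(πd³) → F_max = τ_allow·πd³/(8DK)
F_max = 603·π·9.8³/(8·49.0·1.2941) = 1.783e+06/507.29 = 3514.7 N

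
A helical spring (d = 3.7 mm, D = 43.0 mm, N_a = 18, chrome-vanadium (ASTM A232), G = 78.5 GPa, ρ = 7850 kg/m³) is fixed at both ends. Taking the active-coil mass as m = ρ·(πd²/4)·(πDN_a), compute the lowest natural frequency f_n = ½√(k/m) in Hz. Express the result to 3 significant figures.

39.6 Hz

k = Gd⁴/(8D³N_a) = (78.5×10³)(3.7⁴)/(8·43.0³·18) = 1.285 N/mm = 1285 N/m
Wire length L = πDN_a = π·43.0·18 = 2431.6 mm
m = ρ·(πd²/4)·L = 7850 × 10.752×10⁻⁶ m² × 2.4316 m = 0.20524 kg
f_n = ½√(k/m) = 0.5·√(1285/0.20524) = 0.5·√(6261.2) = 39.564 Hz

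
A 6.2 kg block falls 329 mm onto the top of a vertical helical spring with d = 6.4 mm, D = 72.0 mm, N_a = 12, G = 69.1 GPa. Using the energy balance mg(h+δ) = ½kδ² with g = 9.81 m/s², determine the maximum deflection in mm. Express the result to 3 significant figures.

132 mm

k = Gd⁴/(8D³N_a) = (69.1×10³)(6.4⁴)/(8·72.0³·12) = 3.2354 N/mm
W = mg = 6.2 × 9.81 = 60.822 N
½kδ² − Wδ − Wh = 0 → δ = (W + √(W² + 2kWh))/k
δ = (60.822 + √(3699.3 + 129484))/3.2354 = (60.822 + 364.94)/3.2354 = 131.6 mm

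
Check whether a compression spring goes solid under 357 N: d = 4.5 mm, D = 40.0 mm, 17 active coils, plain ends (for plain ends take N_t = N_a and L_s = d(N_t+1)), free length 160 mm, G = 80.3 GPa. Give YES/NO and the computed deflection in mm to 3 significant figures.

YES, δ = 94.4 mm

k = Gd⁴/(8D³N_a) = (80.3×10³)(4.5⁴)/(8·40.0³·17) = 3.7831 N/mm
N_t = 17; L_s = 4.5·18 = 81 mm; δ_solid = L₀ − L_s = 160 − 81 = 79 mm
δ = F/k = 357/3.7831 = 94.367 mm
δ ≥ δ_solid → spring goes solid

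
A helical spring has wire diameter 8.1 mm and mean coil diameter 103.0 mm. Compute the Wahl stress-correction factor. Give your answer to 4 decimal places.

1.1124

C = D/d = 103.0/8.1 = 12.7160
K_W = (4C−1)/(4C−4) + 0.615/C = 49.864/46.864 + 0.0484 = 1.1124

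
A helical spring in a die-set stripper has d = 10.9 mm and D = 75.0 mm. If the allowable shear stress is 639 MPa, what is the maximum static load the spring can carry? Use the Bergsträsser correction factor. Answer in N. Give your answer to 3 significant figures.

C = D/d = 75.0/10.9 = 6.8807
K_B = (4C+2)/(4C−3) = 29.523/24.523 = 1.2039
τ_max = K·8FD/(πd³) → F_max = τ_allow·πd³/(8DK)
F_max = 639·π·10.9³/(8·75.0·1.2039) = 2.5997e+06/722.33 = 3599.1 N

3600 N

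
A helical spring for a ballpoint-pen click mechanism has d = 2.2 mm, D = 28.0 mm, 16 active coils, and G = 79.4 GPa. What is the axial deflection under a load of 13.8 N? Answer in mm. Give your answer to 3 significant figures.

k = Gd⁴/(8D³N_a) = (79.4×10³)(2.2⁴)/(8·28.0³·16) = 0.66195 N/mm
δ = F/k = 13.8 / 0.66195 = 20.847 mm

20.8 mm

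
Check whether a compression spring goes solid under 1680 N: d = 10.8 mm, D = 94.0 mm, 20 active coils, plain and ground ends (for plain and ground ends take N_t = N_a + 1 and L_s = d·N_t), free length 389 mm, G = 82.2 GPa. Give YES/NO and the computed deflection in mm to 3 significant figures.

k = Gd⁴/(8D³N_a) = (82.2×10³)(10.8⁴)/(8·94.0³·20) = 8.4152 N/mm
N_t = 21; L_s = 10.8·21 = 226.8 mm; δ_solid = L₀ − L_s = 389 − 226.8 = 162.2 mm
δ = F/k = 1680/8.4152 = 199.64 mm
δ ≥ δ_solid → spring goes solid

YES, δ = 200 mm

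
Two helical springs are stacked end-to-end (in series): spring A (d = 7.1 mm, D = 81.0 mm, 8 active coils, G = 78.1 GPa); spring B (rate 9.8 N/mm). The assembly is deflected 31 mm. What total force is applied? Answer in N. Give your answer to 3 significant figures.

k_A = Gd⁴/(8D³N_a) = (78.1×10³)(7.1⁴)/(8·81.0³·8) = 5.8351 N/mm
Series: 1/k_eq = 1/5.8351 + 1/9.8 = 0.27342; k_eq = 3.6574 N/mm
F = k_eq·δ = 3.6574·31 = 113.38 N

113 N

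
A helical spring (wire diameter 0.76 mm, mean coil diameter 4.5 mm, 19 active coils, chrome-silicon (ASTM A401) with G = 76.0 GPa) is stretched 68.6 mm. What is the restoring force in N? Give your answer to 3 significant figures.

126 N

k = Gd⁴/(8D³N_a) = (76.0×10³)(0.76⁴)/(8·4.5³·19) = 1.8306 N/mm
F = k·δ = 1.8306 × 68.6 = 125.58 N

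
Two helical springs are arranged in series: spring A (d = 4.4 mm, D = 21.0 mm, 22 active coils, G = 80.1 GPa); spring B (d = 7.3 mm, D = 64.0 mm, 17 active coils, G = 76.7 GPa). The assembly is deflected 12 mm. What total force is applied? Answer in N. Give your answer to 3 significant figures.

55.1 N

k_A = Gd⁴/(8D³N_a) = (80.1×10³)(4.4⁴)/(8·21.0³·22) = 18.419 N/mm
k_B = Gd⁴/(8D³N_a) = (76.7×10³)(7.3⁴)/(8·64.0³·17) = 6.1095 N/mm
Series: 1/k_eq = 1/18.419 + 1/6.1095 = 0.21797; k_eq = 4.5878 N/mm
F = k_eq·δ = 4.5878·12 = 55.054 N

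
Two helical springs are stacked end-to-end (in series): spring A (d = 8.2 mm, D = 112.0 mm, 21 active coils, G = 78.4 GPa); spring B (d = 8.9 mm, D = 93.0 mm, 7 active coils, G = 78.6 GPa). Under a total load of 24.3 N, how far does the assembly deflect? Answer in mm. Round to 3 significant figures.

k_A = Gd⁴/(8D³N_a) = (78.4×10³)(8.2⁴)/(8·112.0³·21) = 1.5018 N/mm
k_B = Gd⁴/(8D³N_a) = (78.6×10³)(8.9⁴)/(8·93.0³·7) = 10.948 N/mm
Series: 1/k_eq = 1/1.5018 + 1/10.948 = 0.75721; k_eq = 1.3206 N/mm
δ = F/k_eq = 24.3/1.3206 = 18.4 mm

18.4 mm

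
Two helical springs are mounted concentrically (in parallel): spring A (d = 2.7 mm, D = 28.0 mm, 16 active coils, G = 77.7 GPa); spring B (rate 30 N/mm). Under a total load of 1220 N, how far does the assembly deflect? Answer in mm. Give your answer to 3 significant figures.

k_A = Gd⁴/(8D³N_a) = (77.7×10³)(2.7⁴)/(8·28.0³·16) = 1.4696 N/mm
Parallel: k_eq = 1.4696 + 30 = 31.47 N/mm
δ = F/k_eq = 1220/31.47 = 38.768 mm

38.8 mm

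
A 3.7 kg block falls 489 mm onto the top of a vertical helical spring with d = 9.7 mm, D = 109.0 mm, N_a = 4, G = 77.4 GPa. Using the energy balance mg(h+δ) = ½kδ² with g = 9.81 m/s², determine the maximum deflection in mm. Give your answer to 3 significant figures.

k = Gd⁴/(8D³N_a) = (77.4×10³)(9.7⁴)/(8·109.0³·4) = 16.535 N/mm
W = mg = 3.7 × 9.81 = 36.297 N
½kδ² − Wδ − Wh = 0 → δ = (W + √(W² + 2kWh))/k
δ = (36.297 + √(1317.5 + 586959))/16.535 = (36.297 + 766.99)/16.535 = 48.582 mm

48.6 mm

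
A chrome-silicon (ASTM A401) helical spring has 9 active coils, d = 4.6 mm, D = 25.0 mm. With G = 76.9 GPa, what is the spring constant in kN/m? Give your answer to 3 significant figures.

k = Gd⁴/(8D³N_a) = (76.9×10³ × 4.6⁴) / (8 × 25.0³ × 9)
  = 3.44316e+07 / 1.125e+06 = 30.606 N/mm

30.6 kN/m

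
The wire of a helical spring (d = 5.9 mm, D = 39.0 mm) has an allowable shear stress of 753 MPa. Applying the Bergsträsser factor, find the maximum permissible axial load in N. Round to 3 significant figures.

1280 N

C = D/d = 39.0/5.9 = 6.6102
K_B = (4C+2)/(4C−3) = 28.441/23.441 = 1.2133
τ_max = K·8FD/(πd³) → F_max = τ_allow·πd³/(8DK)
F_max = 753·π·5.9³/(8·39.0·1.2133) = 4.8585e+05/378.55 = 1283.4 N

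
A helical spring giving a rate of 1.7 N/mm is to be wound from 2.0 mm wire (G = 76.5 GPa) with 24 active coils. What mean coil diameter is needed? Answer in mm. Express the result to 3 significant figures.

D = (Gd⁴/(8N_a·k))^(1/3) = (76.5×10³·2.0⁴/(8·24·1.7))^(1/3)
  = (3750)^(1/3) = 15.5362 mm

15.5 mm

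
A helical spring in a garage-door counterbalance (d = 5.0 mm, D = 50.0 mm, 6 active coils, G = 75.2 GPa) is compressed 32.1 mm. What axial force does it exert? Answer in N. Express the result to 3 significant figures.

251 N

k = Gd⁴/(8D³N_a) = (75.2×10³)(5.0⁴)/(8·50.0³·6) = 7.8333 N/mm
F = k·δ = 7.8333 × 32.1 = 251.45 N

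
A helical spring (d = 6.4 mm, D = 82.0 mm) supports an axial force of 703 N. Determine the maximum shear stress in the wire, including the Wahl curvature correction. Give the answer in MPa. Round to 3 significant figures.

622 MPa

Spring index C = D/d = 82.0/6.4 = 12.8125
K_W = (4C−1)/(4C−4) + 0.615/C = 50.250/47.250 + 0.0480 = 1.1115
τ₀ = 8FD/(πd³) = 8·703·82.0/(π·6.4³) = 461168/823.55 = 559.98 MPa
τ_max = K·τ₀ = 1.1115 × 559.98 = 622.41 MPa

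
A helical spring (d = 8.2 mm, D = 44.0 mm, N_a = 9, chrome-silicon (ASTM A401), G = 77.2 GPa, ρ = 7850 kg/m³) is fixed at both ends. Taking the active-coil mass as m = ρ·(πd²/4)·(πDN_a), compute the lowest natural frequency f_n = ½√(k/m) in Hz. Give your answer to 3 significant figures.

k = Gd⁴/(8D³N_a) = (77.2×10³)(8.2⁴)/(8·44.0³·9) = 56.909 N/mm = 56909 N/m
Wire length L = πDN_a = π·44.0·9 = 1244.1 mm
m = ρ·(πd²/4)·L = 7850 × 52.81×10⁻⁶ m² × 1.2441 m = 0.51574 kg
f_n = ½√(k/m) = 0.5·√(56909/0.51574) = 0.5·√(1.1034e+05) = 166.09 Hz

166 Hz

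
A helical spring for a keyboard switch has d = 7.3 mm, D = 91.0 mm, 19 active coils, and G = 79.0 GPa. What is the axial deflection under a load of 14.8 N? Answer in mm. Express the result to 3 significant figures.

7.56 mm

k = Gd⁴/(8D³N_a) = (79.0×10³)(7.3⁴)/(8·91.0³·19) = 1.9586 N/mm
δ = F/k = 14.8 / 1.9586 = 7.5563 mm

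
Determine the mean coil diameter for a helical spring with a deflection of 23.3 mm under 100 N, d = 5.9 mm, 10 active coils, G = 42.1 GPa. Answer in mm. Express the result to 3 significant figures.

Required rate k = F/δ = 100/23.3 = 4.2918 N/mm
D = (Gd⁴/(8N_a·k))^(1/3) = (42.1×10³·5.9⁴/(8·10·4.2918))^(1/3)
  = (148579)^(1/3) = 52.9646 mm

53.0 mm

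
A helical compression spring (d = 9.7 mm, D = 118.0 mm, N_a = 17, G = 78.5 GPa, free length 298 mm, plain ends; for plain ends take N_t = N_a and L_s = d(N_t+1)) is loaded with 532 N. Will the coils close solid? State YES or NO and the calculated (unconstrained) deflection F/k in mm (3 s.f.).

k = Gd⁴/(8D³N_a) = (78.5×10³)(9.7⁴)/(8·118.0³·17) = 3.1101 N/mm
N_t = 17; L_s = 9.7·18 = 174.6 mm; δ_solid = L₀ − L_s = 298 − 174.6 = 123.4 mm
δ = F/k = 532/3.1101 = 171.06 mm
δ ≥ δ_solid → spring goes solid

YES, δ = 171 mm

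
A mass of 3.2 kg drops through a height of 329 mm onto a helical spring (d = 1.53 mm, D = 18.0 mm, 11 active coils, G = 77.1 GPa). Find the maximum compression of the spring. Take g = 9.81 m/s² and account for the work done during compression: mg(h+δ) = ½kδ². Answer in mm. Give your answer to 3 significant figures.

k = Gd⁴/(8D³N_a) = (77.1×10³)(1.53⁴)/(8·18.0³·11) = 0.82323 N/mm
W = mg = 3.2 × 9.81 = 31.392 N
½kδ² − Wδ − Wh = 0 → δ = (W + √(W² + 2kWh))/k
δ = (31.392 + √(985.46 + 17004.5))/0.82323 = (31.392 + 134.13)/0.82323 = 201.06 mm

201 mm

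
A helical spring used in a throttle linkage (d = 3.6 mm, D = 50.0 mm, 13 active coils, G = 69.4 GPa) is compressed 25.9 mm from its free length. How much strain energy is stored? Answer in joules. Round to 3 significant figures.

k = Gd⁴/(8D³N_a) = (69.4×10³)(3.6⁴)/(8·50.0³·13) = 0.89666 N/mm
U = ½kδ² = 0.5 × 0.89666 × 25.9² = 300.74 N·mm = 0.30074 J

0.301 J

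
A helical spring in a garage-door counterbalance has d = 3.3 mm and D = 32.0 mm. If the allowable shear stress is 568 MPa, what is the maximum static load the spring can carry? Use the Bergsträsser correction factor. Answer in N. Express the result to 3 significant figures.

C = D/d = 32.0/3.3 = 9.6970
K_B = (4C+2)/(4C−3) = 40.788/35.788 = 1.1397
τ_max = K·8FD/(πd³) → F_max = τ_allow·πd³/(8DK)
F_max = 568·π·3.3³/(8·32.0·1.1397) = 64127/291.77 = 219.79 N

220 N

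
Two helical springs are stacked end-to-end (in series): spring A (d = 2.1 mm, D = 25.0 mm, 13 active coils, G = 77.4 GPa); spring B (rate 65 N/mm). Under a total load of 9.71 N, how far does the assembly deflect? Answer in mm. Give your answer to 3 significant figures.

10.6 mm

k_A = Gd⁴/(8D³N_a) = (77.4×10³)(2.1⁴)/(8·25.0³·13) = 0.92633 N/mm
Series: 1/k_eq = 1/0.92633 + 1/65 = 1.0949; k_eq = 0.91331 N/mm
δ = F/k_eq = 9.71/0.91331 = 10.632 mm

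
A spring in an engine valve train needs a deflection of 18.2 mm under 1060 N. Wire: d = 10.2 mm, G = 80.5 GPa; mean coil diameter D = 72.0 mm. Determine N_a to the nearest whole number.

Required rate k = F/δ = 1060/18.2 = 58.242 N/mm
N_a = Gd⁴/(8D³k) = (80.5×10³ × 10.2⁴)/(8 × 72.0³ × 58.242)
    = 8.71358e+08 / 1.73909e+08 = 5.01 → 5 coils

5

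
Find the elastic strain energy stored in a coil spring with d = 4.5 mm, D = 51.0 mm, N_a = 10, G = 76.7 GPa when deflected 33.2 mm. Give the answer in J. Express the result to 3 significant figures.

k = Gd⁴/(8D³N_a) = (76.7×10³)(4.5⁴)/(8·51.0³·10) = 2.9638 N/mm
U = ½kδ² = 0.5 × 2.9638 × 33.2² = 1633.4 N·mm = 1.6334 J

1.63 J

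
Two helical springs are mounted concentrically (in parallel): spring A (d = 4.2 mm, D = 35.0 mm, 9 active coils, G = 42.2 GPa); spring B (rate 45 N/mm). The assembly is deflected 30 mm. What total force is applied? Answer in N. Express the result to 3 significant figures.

k_A = Gd⁴/(8D³N_a) = (42.2×10³)(4.2⁴)/(8·35.0³·9) = 4.2538 N/mm
Parallel: k_eq = 4.2538 + 45 = 49.254 N/mm
F = k_eq·δ = 49.254·30 = 1477.6 N

1480 N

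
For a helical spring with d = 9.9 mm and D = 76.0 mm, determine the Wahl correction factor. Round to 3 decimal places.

C = D/d = 76.0/9.9 = 7.6768
K_W = (4C−1)/(4C−4) + 0.615/C = 29.707/26.707 + 0.0801 = 1.1924

1.192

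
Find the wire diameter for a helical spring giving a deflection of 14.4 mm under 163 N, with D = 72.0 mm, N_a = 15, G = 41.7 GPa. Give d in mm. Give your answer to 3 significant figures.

Required rate k = F/δ = 163/14.4 = 11.319 N/mm
d = (8D³N_a·k / G)^(1/4) = (8·72.0³·15·11.319 / (41.7×10³))^0.25
  = (12158)^0.25 = 10.5007 mm

10.5 mm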